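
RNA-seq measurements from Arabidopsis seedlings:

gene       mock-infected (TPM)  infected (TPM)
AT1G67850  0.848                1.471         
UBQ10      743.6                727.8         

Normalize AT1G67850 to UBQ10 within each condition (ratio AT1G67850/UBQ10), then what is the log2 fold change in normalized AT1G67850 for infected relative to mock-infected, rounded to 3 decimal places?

AT1G67850/UBQ10 (mock-infected) = 0.848 / 743.6 = 0.0011404
AT1G67850/UBQ10 (infected) = 1.471 / 727.8 = 0.0020212
Fold change = 0.0020212 / 0.0011404 = 1.7723
log2(1.7723) = 0.8256

0.826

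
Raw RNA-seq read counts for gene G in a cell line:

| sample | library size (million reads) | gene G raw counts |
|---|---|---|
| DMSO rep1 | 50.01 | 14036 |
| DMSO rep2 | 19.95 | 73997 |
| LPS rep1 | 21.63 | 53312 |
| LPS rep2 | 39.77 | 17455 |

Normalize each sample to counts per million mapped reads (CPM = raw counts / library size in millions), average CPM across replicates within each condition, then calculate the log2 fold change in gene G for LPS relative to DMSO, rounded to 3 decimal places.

-0.458

CPM(DMSO rep1) = 14036 / 50.01 = 280.6639
CPM(DMSO rep2) = 73997 / 19.95 = 3709.1228
CPM(LPS rep1) = 53312 / 21.63 = 2464.7249
CPM(LPS rep2) = 17455 / 39.77 = 438.8987
mean CPM(DMSO) = 1994.8933; mean CPM(LPS) = 1451.8118
Fold change = 1451.8118 / 1994.8933 = 0.72776
log2(0.72776) = -0.4585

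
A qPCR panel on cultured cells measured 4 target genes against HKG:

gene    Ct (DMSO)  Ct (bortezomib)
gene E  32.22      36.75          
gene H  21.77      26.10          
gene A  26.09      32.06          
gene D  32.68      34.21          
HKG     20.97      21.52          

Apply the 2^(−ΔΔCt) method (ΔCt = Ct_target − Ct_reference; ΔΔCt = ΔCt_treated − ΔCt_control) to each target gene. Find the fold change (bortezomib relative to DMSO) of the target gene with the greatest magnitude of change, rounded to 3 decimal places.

gene E: ΔΔCt = (36.75−21.52) − (32.22−20.97) = 15.23 − 11.25 = 3.98; fold change = 2^-3.98 = 0.063
gene H: ΔΔCt = (26.10−21.52) − (21.77−20.97) = 4.58 − 0.80 = 3.78; fold change = 2^-3.78 = 0.073
gene A: ΔΔCt = (32.06−21.52) − (26.09−20.97) = 10.54 − 5.12 = 5.42; fold change = 2^-5.42 = 0.023
gene D: ΔΔCt = (34.21−21.52) − (32.68−20.97) = 12.69 − 11.71 = 0.98; fold change = 2^-0.98 = 0.507
gene A has the largest |ΔΔCt| = 5.42.

0.023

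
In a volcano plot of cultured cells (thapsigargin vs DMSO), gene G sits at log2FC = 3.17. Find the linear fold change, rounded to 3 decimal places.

Fold change = 2^(3.17) = 9.0005

9.000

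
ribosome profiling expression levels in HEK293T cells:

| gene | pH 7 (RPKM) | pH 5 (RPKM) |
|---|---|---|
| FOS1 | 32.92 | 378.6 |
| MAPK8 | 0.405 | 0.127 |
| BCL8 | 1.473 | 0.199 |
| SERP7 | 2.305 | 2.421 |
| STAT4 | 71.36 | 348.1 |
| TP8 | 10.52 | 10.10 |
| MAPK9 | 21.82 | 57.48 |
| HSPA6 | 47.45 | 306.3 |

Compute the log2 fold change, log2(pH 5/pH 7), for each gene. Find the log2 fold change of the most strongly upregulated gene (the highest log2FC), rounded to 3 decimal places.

log2(378.6/32.92) = 3.524  (FOS1)
log2(0.127/0.405) = -1.673  (MAPK8)
log2(0.199/1.473) = -2.888  (BCL8)
log2(2.421/2.305) = 0.071  (SERP7)
log2(348.1/71.36) = 2.286  (STAT4)
log2(10.10/10.52) = -0.059  (TP8)
log2(57.48/21.82) = 1.397  (MAPK9)
log2(306.3/47.45) = 2.690  (HSPA6)
FOS1 is most strongly upregulated.

3.524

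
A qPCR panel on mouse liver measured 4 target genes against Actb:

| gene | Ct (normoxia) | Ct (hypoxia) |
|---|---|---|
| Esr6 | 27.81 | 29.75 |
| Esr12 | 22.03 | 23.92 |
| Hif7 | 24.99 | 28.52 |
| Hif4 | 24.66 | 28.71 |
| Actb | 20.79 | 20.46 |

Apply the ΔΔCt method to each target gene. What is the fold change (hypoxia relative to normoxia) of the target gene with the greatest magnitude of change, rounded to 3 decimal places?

Esr6: ΔΔCt = (29.75−20.46) − (27.81−20.79) = 9.29 − 7.02 = 2.27; fold change = 2^-2.27 = 0.207
Esr12: ΔΔCt = (23.92−20.46) − (22.03−20.79) = 3.46 − 1.24 = 2.22; fold change = 2^-2.22 = 0.215
Hif7: ΔΔCt = (28.52−20.46) − (24.99−20.79) = 8.06 − 4.20 = 3.86; fold change = 2^-3.86 = 0.069
Hif4: ΔΔCt = (28.71−20.46) − (24.66−20.79) = 8.25 − 3.87 = 4.38; fold change = 2^-4.38 = 0.048
Hif4 has the largest |ΔΔCt| = 4.38.

0.048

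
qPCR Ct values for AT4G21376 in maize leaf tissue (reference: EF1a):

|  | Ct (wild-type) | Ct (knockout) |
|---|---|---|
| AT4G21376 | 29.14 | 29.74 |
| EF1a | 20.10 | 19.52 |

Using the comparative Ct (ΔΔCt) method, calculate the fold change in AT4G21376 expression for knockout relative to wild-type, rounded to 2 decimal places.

ΔCt(wild-type) = 29.140 − 20.100 = 9.040
ΔCt(knockout) = 29.740 − 19.520 = 10.220
ΔΔCt = 10.220 − 9.040 = 1.180
Fold change = 2^(−1.180) = 0.441

0.44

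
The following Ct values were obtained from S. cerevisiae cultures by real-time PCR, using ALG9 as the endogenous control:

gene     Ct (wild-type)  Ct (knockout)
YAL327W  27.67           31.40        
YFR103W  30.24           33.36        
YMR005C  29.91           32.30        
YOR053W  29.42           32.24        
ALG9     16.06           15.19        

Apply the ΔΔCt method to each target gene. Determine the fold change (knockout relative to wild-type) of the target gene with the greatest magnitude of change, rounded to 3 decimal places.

0.041

YAL327W: ΔΔCt = (31.40−15.19) − (27.67−16.06) = 16.21 − 11.61 = 4.60; fold change = 2^-4.60 = 0.041
YFR103W: ΔΔCt = (33.36−15.19) − (30.24−16.06) = 18.17 − 14.18 = 3.99; fold change = 2^-3.99 = 0.063
YMR005C: ΔΔCt = (32.30−15.19) − (29.91−16.06) = 17.11 − 13.85 = 3.26; fold change = 2^-3.26 = 0.104
YOR053W: ΔΔCt = (32.24−15.19) − (29.42−16.06) = 17.05 − 13.36 = 3.69; fold change = 2^-3.69 = 0.077
YAL327W has the largest |ΔΔCt| = 4.60.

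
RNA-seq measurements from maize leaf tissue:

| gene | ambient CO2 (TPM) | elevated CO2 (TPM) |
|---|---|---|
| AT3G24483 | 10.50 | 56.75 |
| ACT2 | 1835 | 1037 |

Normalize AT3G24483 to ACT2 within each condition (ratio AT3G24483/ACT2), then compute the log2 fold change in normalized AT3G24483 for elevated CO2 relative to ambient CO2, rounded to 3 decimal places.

3.258

AT3G24483/ACT2 (ambient CO2) = 10.50 / 1835 = 0.0057221
AT3G24483/ACT2 (elevated CO2) = 56.75 / 1037 = 0.054725
Fold change = 0.054725 / 0.0057221 = 9.5639
log2(9.5639) = 3.2576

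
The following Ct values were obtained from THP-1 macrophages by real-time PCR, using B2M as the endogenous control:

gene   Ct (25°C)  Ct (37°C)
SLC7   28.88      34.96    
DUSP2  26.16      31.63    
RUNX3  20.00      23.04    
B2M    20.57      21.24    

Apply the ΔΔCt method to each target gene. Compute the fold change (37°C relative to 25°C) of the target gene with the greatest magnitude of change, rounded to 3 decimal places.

SLC7: ΔΔCt = (34.96−21.24) − (28.88−20.57) = 13.72 − 8.31 = 5.41; fold change = 2^-5.41 = 0.024
DUSP2: ΔΔCt = (31.63−21.24) − (26.16−20.57) = 10.39 − 5.59 = 4.80; fold change = 2^-4.80 = 0.036
RUNX3: ΔΔCt = (23.04−21.24) − (20.00−20.57) = 1.80 − (-0.57) = 2.37; fold change = 2^-2.37 = 0.193
SLC7 has the largest |ΔΔCt| = 5.41.

0.024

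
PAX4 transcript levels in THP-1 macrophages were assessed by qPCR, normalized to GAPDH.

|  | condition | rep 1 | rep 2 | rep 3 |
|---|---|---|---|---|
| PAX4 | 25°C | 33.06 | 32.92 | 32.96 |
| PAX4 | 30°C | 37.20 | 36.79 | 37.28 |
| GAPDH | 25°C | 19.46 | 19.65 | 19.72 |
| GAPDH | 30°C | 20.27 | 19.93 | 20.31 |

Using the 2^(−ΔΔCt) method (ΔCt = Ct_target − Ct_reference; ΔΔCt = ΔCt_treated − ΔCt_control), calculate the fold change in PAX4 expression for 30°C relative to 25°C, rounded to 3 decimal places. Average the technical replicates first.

0.085

Mean Ct: PAX4 25°C 32.980; PAX4 30°C 37.090; GAPDH 25°C 19.610; GAPDH 30°C 20.170
ΔCt(25°C) = 32.980 − 19.610 = 13.370
ΔCt(30°C) = 37.090 − 20.170 = 16.920
ΔΔCt = 16.920 − 13.370 = 3.550
Fold change = 2^(−3.550) = 0.0854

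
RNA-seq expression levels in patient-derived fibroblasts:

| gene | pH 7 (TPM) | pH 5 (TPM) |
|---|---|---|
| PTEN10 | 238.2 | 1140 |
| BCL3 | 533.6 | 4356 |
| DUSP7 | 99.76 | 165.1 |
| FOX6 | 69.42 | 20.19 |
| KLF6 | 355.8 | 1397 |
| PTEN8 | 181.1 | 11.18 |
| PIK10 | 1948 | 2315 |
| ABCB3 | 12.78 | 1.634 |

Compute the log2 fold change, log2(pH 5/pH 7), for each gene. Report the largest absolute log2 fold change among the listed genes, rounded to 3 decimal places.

log2(1140/238.2) = 2.259  (PTEN10)
log2(4356/533.6) = 3.029  (BCL3)
log2(165.1/99.76) = 0.727  (DUSP7)
log2(20.19/69.42) = -1.782  (FOX6)
log2(1397/355.8) = 1.973  (KLF6)
log2(11.18/181.1) = -4.018  (PTEN8)
log2(2315/1948) = 0.249  (PIK10)
log2(1.634/12.78) = -2.967  (ABCB3)
The largest magnitude belongs to PTEN8.

4.018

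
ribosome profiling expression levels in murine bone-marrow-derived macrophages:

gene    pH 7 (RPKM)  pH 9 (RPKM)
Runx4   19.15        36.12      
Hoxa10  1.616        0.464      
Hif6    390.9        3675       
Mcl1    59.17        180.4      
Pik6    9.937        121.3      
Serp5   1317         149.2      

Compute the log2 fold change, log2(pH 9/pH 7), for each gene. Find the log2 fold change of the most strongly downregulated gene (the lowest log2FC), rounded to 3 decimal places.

-3.142

log2(36.12/19.15) = 0.915  (Runx4)
log2(0.464/1.616) = -1.800  (Hoxa10)
log2(3675/390.9) = 3.233  (Hif6)
log2(180.4/59.17) = 1.608  (Mcl1)
log2(121.3/9.937) = 3.610  (Pik6)
log2(149.2/1317) = -3.142  (Serp5)
Serp5 is most strongly downregulated.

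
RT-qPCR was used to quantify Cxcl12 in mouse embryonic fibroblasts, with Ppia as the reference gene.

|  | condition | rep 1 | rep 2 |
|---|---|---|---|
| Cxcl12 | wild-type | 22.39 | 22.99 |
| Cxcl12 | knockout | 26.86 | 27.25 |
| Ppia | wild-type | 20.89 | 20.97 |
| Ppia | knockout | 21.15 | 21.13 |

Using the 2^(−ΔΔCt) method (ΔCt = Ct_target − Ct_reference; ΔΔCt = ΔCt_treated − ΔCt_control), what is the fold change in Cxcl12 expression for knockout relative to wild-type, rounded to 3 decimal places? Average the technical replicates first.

Mean Ct: Cxcl12 wild-type 22.690; Cxcl12 knockout 27.055; Ppia wild-type 20.930; Ppia knockout 21.140
ΔCt(wild-type) = 22.690 − 20.930 = 1.760
ΔCt(knockout) = 27.055 − 21.140 = 5.915
ΔΔCt = 5.915 − 1.760 = 4.155
Fold change = 2^(−4.155) = 0.0561

0.056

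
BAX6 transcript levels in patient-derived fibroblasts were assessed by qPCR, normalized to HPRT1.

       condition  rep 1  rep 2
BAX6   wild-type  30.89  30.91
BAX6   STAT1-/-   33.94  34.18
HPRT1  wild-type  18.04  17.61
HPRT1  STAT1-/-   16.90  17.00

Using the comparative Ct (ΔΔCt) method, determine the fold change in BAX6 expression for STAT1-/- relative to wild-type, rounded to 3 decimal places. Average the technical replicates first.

Mean Ct: BAX6 wild-type 30.900; BAX6 STAT1-/- 34.060; HPRT1 wild-type 17.825; HPRT1 STAT1-/- 16.950
ΔCt(wild-type) = 30.900 − 17.825 = 13.075
ΔCt(STAT1-/-) = 34.060 − 16.950 = 17.110
ΔΔCt = 17.110 − 13.075 = 4.035
Fold change = 2^(−4.035) = 0.0610

0.061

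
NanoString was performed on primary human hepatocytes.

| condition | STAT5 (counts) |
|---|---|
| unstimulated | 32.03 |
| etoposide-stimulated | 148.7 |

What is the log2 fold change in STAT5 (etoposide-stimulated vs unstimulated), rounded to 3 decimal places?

2.215

Fold change = 148.7 / 32.03 = 4.6425
log2(4.6425) = 2.2149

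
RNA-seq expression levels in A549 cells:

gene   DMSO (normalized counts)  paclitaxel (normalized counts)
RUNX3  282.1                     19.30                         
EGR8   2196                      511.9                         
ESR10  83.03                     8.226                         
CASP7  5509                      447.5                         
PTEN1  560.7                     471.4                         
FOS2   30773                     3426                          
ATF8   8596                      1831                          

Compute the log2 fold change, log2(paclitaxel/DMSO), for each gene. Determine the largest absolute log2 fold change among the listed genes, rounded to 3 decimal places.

log2(19.30/282.1) = -3.870  (RUNX3)
log2(511.9/2196) = -2.101  (EGR8)
log2(8.226/83.03) = -3.335  (ESR10)
log2(447.5/5509) = -3.622  (CASP7)
log2(471.4/560.7) = -0.250  (PTEN1)
log2(3426/30773) = -3.167  (FOS2)
log2(1831/8596) = -2.231  (ATF8)
The largest magnitude belongs to RUNX3.

3.870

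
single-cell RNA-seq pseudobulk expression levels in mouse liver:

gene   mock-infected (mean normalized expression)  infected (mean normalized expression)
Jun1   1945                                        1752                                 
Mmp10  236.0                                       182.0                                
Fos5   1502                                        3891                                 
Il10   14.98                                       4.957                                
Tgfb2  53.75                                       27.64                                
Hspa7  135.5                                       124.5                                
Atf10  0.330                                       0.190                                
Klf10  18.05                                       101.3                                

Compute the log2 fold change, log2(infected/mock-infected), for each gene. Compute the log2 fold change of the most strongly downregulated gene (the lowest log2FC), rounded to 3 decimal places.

log2(1752/1945) = -0.151  (Jun1)
log2(182.0/236.0) = -0.375  (Mmp10)
log2(3891/1502) = 1.373  (Fos5)
log2(4.957/14.98) = -1.595  (Il10)
log2(27.64/53.75) = -0.960  (Tgfb2)
log2(124.5/135.5) = -0.122  (Hspa7)
log2(0.190/0.330) = -0.796  (Atf10)
log2(101.3/18.05) = 2.489  (Klf10)
Il10 is most strongly downregulated.

-1.595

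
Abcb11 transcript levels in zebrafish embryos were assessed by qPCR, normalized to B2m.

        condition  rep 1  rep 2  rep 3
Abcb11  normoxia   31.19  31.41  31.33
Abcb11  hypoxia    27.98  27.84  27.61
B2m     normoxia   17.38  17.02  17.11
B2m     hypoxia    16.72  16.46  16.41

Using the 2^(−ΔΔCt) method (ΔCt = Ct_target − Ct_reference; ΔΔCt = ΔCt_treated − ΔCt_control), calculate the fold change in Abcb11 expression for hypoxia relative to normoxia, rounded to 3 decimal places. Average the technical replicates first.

7.260

Mean Ct: Abcb11 normoxia 31.310; Abcb11 hypoxia 27.810; B2m normoxia 17.170; B2m hypoxia 16.530
ΔCt(normoxia) = 31.310 − 17.170 = 14.140
ΔCt(hypoxia) = 27.810 − 16.530 = 11.280
ΔΔCt = 11.280 − 14.140 = -2.860
Fold change = 2^(−(-2.860)) = 2^2.860 = 7.2602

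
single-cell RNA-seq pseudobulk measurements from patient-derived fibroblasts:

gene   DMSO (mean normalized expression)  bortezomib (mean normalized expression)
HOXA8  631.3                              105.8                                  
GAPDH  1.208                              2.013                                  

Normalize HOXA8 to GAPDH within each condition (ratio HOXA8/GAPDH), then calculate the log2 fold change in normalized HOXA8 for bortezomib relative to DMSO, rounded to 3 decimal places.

-3.314

HOXA8/GAPDH (DMSO) = 631.3 / 1.208 = 522.6
HOXA8/GAPDH (bortezomib) = 105.8 / 2.013 = 52.558
Fold change = 52.558 / 522.6 = 0.1006
log2(0.1006) = -3.3137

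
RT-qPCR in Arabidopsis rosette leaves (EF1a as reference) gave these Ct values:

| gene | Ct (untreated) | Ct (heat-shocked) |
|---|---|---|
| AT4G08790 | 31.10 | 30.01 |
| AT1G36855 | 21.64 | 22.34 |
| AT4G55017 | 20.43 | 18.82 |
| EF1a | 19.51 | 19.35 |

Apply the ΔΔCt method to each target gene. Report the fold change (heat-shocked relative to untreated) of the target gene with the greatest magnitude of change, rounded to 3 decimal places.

2.732

AT4G08790: ΔΔCt = (30.01−19.35) − (31.10−19.51) = 10.66 − 11.59 = -0.93; fold change = 2^0.93 = 1.905
AT1G36855: ΔΔCt = (22.34−19.35) − (21.64−19.51) = 2.99 − 2.13 = 0.86; fold change = 2^-0.86 = 0.551
AT4G55017: ΔΔCt = (18.82−19.35) − (20.43−19.51) = -0.53 − 0.92 = -1.45; fold change = 2^1.45 = 2.732
AT4G55017 has the largest |ΔΔCt| = 1.45.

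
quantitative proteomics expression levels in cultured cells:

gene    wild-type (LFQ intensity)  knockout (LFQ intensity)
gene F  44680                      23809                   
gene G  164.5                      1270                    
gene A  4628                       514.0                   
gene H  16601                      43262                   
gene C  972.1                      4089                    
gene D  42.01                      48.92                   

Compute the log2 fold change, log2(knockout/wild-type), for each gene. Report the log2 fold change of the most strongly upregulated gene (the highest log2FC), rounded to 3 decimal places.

2.949

log2(23809/44680) = -0.908  (gene F)
log2(1270/164.5) = 2.949  (gene G)
log2(514.0/4628) = -3.171  (gene A)
log2(43262/16601) = 1.382  (gene H)
log2(4089/972.1) = 2.073  (gene C)
log2(48.92/42.01) = 0.220  (gene D)
gene G is most strongly upregulated.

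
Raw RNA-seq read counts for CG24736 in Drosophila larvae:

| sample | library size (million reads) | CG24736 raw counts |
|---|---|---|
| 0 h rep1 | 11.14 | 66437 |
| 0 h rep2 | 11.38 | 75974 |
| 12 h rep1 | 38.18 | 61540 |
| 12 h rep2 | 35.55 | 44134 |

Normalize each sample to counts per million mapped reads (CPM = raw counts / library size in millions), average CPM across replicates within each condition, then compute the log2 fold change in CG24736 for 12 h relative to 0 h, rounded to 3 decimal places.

CPM(0 h rep1) = 66437 / 11.14 = 5963.8241
CPM(0 h rep2) = 75974 / 11.38 = 6676.0984
CPM(12 h rep1) = 61540 / 38.18 = 1611.8387
CPM(12 h rep2) = 44134 / 35.55 = 1241.4627
mean CPM(0 h) = 6319.9612; mean CPM(12 h) = 1426.6507
Fold change = 1426.6507 / 6319.9612 = 0.22574
log2(0.22574) = -2.1473

-2.147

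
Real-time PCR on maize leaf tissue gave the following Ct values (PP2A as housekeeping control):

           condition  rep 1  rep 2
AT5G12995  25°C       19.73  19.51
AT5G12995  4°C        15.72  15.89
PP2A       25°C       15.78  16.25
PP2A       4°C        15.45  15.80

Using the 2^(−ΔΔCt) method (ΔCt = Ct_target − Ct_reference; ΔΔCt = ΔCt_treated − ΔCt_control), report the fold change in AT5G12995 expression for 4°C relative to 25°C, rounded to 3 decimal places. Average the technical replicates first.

10.741

Mean Ct: AT5G12995 25°C 19.620; AT5G12995 4°C 15.805; PP2A 25°C 16.015; PP2A 4°C 15.625
ΔCt(25°C) = 19.620 − 16.015 = 3.605
ΔCt(4°C) = 15.805 − 15.625 = 0.180
ΔΔCt = 0.180 − 3.605 = -3.425
Fold change = 2^(−(-3.425)) = 2^3.425 = 10.7406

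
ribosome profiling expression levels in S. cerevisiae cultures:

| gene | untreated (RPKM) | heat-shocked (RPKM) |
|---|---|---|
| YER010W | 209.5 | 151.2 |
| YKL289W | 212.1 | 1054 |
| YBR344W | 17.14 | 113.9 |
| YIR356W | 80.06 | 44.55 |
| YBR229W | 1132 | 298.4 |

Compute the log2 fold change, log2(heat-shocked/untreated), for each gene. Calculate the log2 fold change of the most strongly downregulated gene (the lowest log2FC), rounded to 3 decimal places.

log2(151.2/209.5) = -0.470  (YER010W)
log2(1054/212.1) = 2.313  (YKL289W)
log2(113.9/17.14) = 2.732  (YBR344W)
log2(44.55/80.06) = -0.846  (YIR356W)
log2(298.4/1132) = -1.924  (YBR229W)
YBR229W is most strongly downregulated.

-1.924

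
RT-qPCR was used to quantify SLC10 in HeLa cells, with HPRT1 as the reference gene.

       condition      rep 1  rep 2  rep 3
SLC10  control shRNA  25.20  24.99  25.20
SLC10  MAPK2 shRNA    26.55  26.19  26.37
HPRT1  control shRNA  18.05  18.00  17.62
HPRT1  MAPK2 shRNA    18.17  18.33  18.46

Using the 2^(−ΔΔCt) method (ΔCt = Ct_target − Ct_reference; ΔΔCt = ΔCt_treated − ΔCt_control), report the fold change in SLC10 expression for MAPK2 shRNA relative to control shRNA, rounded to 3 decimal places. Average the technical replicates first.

0.570

Mean Ct: SLC10 control shRNA 25.130; SLC10 MAPK2 shRNA 26.370; HPRT1 control shRNA 17.890; HPRT1 MAPK2 shRNA 18.320
ΔCt(control shRNA) = 25.130 − 17.890 = 7.240
ΔCt(MAPK2 shRNA) = 26.370 − 18.320 = 8.050
ΔΔCt = 8.050 − 7.240 = 0.810
Fold change = 2^(−0.810) = 0.5704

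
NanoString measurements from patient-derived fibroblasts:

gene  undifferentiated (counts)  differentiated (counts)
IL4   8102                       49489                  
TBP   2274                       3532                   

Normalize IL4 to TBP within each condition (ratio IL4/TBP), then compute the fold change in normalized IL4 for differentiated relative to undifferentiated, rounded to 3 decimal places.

IL4/TBP (undifferentiated) = 8102 / 2274 = 3.5629
IL4/TBP (differentiated) = 49489 / 3532 = 14.012
Fold change = 14.012 / 3.5629 = 3.9327

3.933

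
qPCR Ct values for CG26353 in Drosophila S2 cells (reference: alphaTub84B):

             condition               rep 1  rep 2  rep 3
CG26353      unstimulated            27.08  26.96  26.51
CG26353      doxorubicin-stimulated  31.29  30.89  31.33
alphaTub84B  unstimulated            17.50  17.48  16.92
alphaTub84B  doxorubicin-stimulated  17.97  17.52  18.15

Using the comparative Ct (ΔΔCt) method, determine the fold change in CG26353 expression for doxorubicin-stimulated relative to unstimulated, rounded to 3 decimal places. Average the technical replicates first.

0.075

Mean Ct: CG26353 unstimulated 26.850; CG26353 doxorubicin-stimulated 31.170; alphaTub84B unstimulated 17.300; alphaTub84B doxorubicin-stimulated 17.880
ΔCt(unstimulated) = 26.850 − 17.300 = 9.550
ΔCt(doxorubicin-stimulated) = 31.170 − 17.880 = 13.290
ΔΔCt = 13.290 − 9.550 = 3.740
Fold change = 2^(−3.740) = 0.0748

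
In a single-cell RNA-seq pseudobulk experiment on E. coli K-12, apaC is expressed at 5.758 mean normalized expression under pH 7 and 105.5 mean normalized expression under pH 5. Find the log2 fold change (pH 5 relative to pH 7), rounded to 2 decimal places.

4.20

Fold change = 105.5 / 5.758 = 18.3223
log2(18.3223) = 4.196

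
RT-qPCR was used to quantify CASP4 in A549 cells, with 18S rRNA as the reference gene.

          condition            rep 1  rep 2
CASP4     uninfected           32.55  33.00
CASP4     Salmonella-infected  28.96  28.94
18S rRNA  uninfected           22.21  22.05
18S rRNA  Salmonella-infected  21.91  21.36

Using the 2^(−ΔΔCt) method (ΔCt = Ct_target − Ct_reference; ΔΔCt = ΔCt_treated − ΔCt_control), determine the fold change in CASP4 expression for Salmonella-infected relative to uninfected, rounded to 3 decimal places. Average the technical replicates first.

10.056

Mean Ct: CASP4 uninfected 32.775; CASP4 Salmonella-infected 28.950; 18S rRNA uninfected 22.130; 18S rRNA Salmonella-infected 21.635
ΔCt(uninfected) = 32.775 − 22.130 = 10.645
ΔCt(Salmonella-infected) = 28.950 − 21.635 = 7.315
ΔΔCt = 7.315 − 10.645 = -3.330
Fold change = 2^(−(-3.330)) = 2^3.330 = 10.0561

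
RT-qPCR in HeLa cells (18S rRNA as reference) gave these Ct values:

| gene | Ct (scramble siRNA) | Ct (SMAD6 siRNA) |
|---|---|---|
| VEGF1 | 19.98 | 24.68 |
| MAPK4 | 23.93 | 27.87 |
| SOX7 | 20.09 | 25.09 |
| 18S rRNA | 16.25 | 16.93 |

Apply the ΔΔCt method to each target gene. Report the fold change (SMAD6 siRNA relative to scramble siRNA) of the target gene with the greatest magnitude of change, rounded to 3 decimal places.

0.050

VEGF1: ΔΔCt = (24.68−16.93) − (19.98−16.25) = 7.75 − 3.73 = 4.02; fold change = 2^-4.02 = 0.062
MAPK4: ΔΔCt = (27.87−16.93) − (23.93−16.25) = 10.94 − 7.68 = 3.26; fold change = 2^-3.26 = 0.104
SOX7: ΔΔCt = (25.09−16.93) − (20.09−16.25) = 8.16 − 3.84 = 4.32; fold change = 2^-4.32 = 0.050
SOX7 has the largest |ΔΔCt| = 4.32.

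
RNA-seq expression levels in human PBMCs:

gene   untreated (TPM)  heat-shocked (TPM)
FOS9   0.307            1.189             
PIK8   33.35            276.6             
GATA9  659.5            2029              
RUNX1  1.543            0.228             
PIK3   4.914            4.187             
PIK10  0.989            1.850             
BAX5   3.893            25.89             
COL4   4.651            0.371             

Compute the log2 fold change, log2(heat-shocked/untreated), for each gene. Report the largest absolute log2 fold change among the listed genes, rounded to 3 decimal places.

log2(1.189/0.307) = 1.953  (FOS9)
log2(276.6/33.35) = 3.052  (PIK8)
log2(2029/659.5) = 1.621  (GATA9)
log2(0.228/1.543) = -2.759  (RUNX1)
log2(4.187/4.914) = -0.231  (PIK3)
log2(1.850/0.989) = 0.903  (PIK10)
log2(25.89/3.893) = 2.733  (BAX5)
log2(0.371/4.651) = -3.648  (COL4)
The largest magnitude belongs to COL4.

3.648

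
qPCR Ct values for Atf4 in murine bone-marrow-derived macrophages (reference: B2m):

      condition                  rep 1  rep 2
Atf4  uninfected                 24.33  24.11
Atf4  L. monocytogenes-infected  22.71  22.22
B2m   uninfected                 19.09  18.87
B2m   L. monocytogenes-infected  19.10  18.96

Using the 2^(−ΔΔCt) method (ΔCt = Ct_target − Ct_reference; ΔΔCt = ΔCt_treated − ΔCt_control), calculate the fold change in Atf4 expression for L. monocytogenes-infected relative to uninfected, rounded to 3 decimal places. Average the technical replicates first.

3.494

Mean Ct: Atf4 uninfected 24.220; Atf4 L. monocytogenes-infected 22.465; B2m uninfected 18.980; B2m L. monocytogenes-infected 19.030
ΔCt(uninfected) = 24.220 − 18.980 = 5.240
ΔCt(L. monocytogenes-infected) = 22.465 − 19.030 = 3.435
ΔΔCt = 3.435 − 5.240 = -1.805
Fold change = 2^(−(-1.805)) = 2^1.805 = 3.4943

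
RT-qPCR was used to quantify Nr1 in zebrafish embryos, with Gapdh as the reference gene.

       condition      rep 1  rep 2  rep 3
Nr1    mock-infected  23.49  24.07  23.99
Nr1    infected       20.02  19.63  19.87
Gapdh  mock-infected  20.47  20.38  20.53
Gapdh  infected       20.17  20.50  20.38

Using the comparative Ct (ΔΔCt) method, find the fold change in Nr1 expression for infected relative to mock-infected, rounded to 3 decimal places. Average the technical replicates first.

14.929

Mean Ct: Nr1 mock-infected 23.850; Nr1 infected 19.840; Gapdh mock-infected 20.460; Gapdh infected 20.350
ΔCt(mock-infected) = 23.850 − 20.460 = 3.390
ΔCt(infected) = 19.840 − 20.350 = -0.510
ΔΔCt = -0.510 − 3.390 = -3.900
Fold change = 2^(−(-3.900)) = 2^3.900 = 14.9285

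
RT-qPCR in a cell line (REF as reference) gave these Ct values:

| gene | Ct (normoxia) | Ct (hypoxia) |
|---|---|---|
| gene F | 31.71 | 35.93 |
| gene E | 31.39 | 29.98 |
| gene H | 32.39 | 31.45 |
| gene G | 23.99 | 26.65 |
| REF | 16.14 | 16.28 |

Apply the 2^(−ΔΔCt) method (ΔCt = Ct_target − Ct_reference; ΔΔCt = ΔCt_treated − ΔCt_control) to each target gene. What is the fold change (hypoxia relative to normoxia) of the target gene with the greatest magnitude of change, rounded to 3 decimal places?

0.059

gene F: ΔΔCt = (35.93−16.28) − (31.71−16.14) = 19.65 − 15.57 = 4.08; fold change = 2^-4.08 = 0.059
gene E: ΔΔCt = (29.98−16.28) − (31.39−16.14) = 13.70 − 15.25 = -1.55; fold change = 2^1.55 = 2.928
gene H: ΔΔCt = (31.45−16.28) − (32.39−16.14) = 15.17 − 16.25 = -1.08; fold change = 2^1.08 = 2.114
gene G: ΔΔCt = (26.65−16.28) − (23.99−16.14) = 10.37 − 7.85 = 2.52; fold change = 2^-2.52 = 0.174
gene F has the largest |ΔΔCt| = 4.08.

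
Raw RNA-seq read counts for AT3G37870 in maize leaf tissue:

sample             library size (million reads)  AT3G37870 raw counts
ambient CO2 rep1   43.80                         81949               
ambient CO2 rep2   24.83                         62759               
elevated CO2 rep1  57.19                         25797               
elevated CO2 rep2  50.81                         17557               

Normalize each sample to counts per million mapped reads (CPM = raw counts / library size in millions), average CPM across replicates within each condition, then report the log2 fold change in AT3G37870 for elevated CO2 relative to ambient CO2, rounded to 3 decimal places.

-2.465

CPM(ambient CO2 rep1) = 81949 / 43.80 = 1870.9817
CPM(ambient CO2 rep2) = 62759 / 24.83 = 2527.5473
CPM(elevated CO2 rep1) = 25797 / 57.19 = 451.0754
CPM(elevated CO2 rep2) = 17557 / 50.81 = 345.5422
mean CPM(ambient CO2) = 2199.2645; mean CPM(elevated CO2) = 398.3088
Fold change = 398.3088 / 2199.2645 = 0.18111
log2(0.18111) = -2.4651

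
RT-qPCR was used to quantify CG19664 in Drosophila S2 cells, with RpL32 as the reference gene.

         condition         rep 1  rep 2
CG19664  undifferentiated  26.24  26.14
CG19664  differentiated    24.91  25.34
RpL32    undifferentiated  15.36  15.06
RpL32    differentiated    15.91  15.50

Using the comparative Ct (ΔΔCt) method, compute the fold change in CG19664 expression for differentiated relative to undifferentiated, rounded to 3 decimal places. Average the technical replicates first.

Mean Ct: CG19664 undifferentiated 26.190; CG19664 differentiated 25.125; RpL32 undifferentiated 15.210; RpL32 differentiated 15.705
ΔCt(undifferentiated) = 26.190 − 15.210 = 10.980
ΔCt(differentiated) = 25.125 − 15.705 = 9.420
ΔΔCt = 9.420 − 10.980 = -1.560
Fold change = 2^(−(-1.560)) = 2^1.560 = 2.9485

2.949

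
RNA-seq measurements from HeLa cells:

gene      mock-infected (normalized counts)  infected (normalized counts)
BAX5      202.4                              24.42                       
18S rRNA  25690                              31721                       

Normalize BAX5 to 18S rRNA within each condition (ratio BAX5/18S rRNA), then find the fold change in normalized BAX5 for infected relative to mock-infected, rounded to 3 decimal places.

BAX5/18S rRNA (mock-infected) = 202.4 / 25690 = 0.0078786
BAX5/18S rRNA (infected) = 24.42 / 31721 = 0.00076984
Fold change = 0.00076984 / 0.0078786 = 0.0977

0.098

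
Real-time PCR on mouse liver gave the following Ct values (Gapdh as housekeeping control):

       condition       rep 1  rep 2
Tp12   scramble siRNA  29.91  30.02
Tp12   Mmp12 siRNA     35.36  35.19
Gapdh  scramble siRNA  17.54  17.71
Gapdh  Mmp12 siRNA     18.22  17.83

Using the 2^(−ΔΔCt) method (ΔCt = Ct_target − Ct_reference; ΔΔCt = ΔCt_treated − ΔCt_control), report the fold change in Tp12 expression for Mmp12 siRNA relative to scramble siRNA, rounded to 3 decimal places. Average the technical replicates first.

Mean Ct: Tp12 scramble siRNA 29.965; Tp12 Mmp12 siRNA 35.275; Gapdh scramble siRNA 17.625; Gapdh Mmp12 siRNA 18.025
ΔCt(scramble siRNA) = 29.965 − 17.625 = 12.340
ΔCt(Mmp12 siRNA) = 35.275 − 18.025 = 17.250
ΔΔCt = 17.250 − 12.340 = 4.910
Fold change = 2^(−4.910) = 0.0333

0.033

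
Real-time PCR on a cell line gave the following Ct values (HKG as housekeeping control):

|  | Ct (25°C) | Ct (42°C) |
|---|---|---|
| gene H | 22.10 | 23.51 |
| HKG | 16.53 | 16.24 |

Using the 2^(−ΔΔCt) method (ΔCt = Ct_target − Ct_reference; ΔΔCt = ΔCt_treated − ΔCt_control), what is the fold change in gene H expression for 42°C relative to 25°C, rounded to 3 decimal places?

ΔCt(25°C) = 22.100 − 16.530 = 5.570
ΔCt(42°C) = 23.510 − 16.240 = 7.270
ΔΔCt = 7.270 − 5.570 = 1.700
Fold change = 2^(−1.700) = 0.3078

0.308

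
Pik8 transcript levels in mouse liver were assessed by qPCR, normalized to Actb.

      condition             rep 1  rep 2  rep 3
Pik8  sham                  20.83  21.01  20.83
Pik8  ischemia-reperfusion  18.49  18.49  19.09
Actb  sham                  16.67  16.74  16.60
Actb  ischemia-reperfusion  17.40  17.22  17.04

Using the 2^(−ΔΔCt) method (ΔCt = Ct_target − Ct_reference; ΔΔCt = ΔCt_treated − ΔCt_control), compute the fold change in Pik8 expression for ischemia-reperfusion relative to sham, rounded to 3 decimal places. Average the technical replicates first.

Mean Ct: Pik8 sham 20.890; Pik8 ischemia-reperfusion 18.690; Actb sham 16.670; Actb ischemia-reperfusion 17.220
ΔCt(sham) = 20.890 − 16.670 = 4.220
ΔCt(ischemia-reperfusion) = 18.690 − 17.220 = 1.470
ΔΔCt = 1.470 − 4.220 = -2.750
Fold change = 2^(−(-2.750)) = 2^2.750 = 6.7272

6.727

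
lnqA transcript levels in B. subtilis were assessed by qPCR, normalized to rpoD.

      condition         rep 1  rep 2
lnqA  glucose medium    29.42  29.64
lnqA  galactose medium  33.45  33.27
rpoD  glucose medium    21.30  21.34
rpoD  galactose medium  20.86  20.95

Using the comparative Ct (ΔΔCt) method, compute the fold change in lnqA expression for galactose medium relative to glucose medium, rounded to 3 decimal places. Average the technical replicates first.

0.053

Mean Ct: lnqA glucose medium 29.530; lnqA galactose medium 33.360; rpoD glucose medium 21.320; rpoD galactose medium 20.905
ΔCt(glucose medium) = 29.530 − 21.320 = 8.210
ΔCt(galactose medium) = 33.360 − 20.905 = 12.455
ΔΔCt = 12.455 − 8.210 = 4.245
Fold change = 2^(−4.245) = 0.0527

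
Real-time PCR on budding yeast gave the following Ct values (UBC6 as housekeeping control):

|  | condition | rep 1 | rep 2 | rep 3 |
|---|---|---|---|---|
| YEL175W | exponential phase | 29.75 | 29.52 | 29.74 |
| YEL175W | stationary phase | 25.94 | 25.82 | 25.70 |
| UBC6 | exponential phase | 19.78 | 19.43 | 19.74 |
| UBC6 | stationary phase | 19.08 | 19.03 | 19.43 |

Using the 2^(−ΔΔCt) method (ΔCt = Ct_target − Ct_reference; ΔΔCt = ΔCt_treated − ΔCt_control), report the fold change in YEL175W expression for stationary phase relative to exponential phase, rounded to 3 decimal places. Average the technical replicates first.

Mean Ct: YEL175W exponential phase 29.670; YEL175W stationary phase 25.820; UBC6 exponential phase 19.650; UBC6 stationary phase 19.180
ΔCt(exponential phase) = 29.670 − 19.650 = 10.020
ΔCt(stationary phase) = 25.820 − 19.180 = 6.640
ΔΔCt = 6.640 − 10.020 = -3.380
Fold change = 2^(−(-3.380)) = 2^3.380 = 10.4107

10.411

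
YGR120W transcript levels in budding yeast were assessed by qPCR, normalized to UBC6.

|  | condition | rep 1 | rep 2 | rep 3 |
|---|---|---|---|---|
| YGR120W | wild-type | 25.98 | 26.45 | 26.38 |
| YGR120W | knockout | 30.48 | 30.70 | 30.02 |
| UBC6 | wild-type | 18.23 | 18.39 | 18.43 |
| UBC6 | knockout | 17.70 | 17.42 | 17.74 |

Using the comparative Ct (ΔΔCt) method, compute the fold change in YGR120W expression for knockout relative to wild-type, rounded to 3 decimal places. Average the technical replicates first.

0.034

Mean Ct: YGR120W wild-type 26.270; YGR120W knockout 30.400; UBC6 wild-type 18.350; UBC6 knockout 17.620
ΔCt(wild-type) = 26.270 − 18.350 = 7.920
ΔCt(knockout) = 30.400 − 17.620 = 12.780
ΔΔCt = 12.780 − 7.920 = 4.860
Fold change = 2^(−4.860) = 0.0344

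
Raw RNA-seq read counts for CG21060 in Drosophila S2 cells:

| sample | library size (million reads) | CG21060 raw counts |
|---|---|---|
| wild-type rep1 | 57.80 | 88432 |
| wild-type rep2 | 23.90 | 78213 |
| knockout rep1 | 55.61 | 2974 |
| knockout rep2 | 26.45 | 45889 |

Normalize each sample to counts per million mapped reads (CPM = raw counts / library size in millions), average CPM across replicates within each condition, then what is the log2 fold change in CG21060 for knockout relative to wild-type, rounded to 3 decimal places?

-1.425

CPM(wild-type rep1) = 88432 / 57.80 = 1529.9654
CPM(wild-type rep2) = 78213 / 23.90 = 3272.5105
CPM(knockout rep1) = 2974 / 55.61 = 53.4796
CPM(knockout rep2) = 45889 / 26.45 = 1734.9338
mean CPM(wild-type) = 2401.2379; mean CPM(knockout) = 894.2067
Fold change = 894.2067 / 2401.2379 = 0.37239
log2(0.37239) = -1.4251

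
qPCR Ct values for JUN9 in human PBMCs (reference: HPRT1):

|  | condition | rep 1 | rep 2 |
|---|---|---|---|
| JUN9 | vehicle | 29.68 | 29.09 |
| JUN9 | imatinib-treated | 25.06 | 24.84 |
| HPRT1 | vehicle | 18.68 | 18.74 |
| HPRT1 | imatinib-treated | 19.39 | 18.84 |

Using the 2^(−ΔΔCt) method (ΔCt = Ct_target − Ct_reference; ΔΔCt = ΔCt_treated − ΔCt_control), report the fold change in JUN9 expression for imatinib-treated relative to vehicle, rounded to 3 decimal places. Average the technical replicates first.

28.641

Mean Ct: JUN9 vehicle 29.385; JUN9 imatinib-treated 24.950; HPRT1 vehicle 18.710; HPRT1 imatinib-treated 19.115
ΔCt(vehicle) = 29.385 − 18.710 = 10.675
ΔCt(imatinib-treated) = 24.950 − 19.115 = 5.835
ΔΔCt = 5.835 − 10.675 = -4.840
Fold change = 2^(−(-4.840)) = 2^4.840 = 28.6408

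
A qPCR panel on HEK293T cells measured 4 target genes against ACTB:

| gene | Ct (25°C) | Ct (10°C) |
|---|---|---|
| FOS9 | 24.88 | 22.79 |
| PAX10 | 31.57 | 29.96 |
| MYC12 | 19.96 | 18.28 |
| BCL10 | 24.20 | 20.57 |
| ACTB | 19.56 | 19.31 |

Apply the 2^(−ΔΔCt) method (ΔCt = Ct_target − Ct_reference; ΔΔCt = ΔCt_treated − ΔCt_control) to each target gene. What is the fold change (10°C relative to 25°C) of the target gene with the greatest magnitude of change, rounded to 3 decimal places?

10.411

FOS9: ΔΔCt = (22.79−19.31) − (24.88−19.56) = 3.48 − 5.32 = -1.84; fold change = 2^1.84 = 3.580
PAX10: ΔΔCt = (29.96−19.31) − (31.57−19.56) = 10.65 − 12.01 = -1.36; fold change = 2^1.36 = 2.567
MYC12: ΔΔCt = (18.28−19.31) − (19.96−19.56) = -1.03 − 0.40 = -1.43; fold change = 2^1.43 = 2.694
BCL10: ΔΔCt = (20.57−19.31) − (24.20−19.56) = 1.26 − 4.64 = -3.38; fold change = 2^3.38 = 10.411
BCL10 has the largest |ΔΔCt| = 3.38.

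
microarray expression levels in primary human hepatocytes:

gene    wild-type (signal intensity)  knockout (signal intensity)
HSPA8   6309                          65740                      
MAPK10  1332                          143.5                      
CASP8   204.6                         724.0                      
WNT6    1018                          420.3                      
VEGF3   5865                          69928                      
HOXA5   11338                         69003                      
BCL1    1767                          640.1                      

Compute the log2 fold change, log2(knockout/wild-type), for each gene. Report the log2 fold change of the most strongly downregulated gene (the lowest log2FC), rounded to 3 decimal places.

log2(65740/6309) = 3.381  (HSPA8)
log2(143.5/1332) = -3.214  (MAPK10)
log2(724.0/204.6) = 1.823  (CASP8)
log2(420.3/1018) = -1.276  (WNT6)
log2(69928/5865) = 3.576  (VEGF3)
log2(69003/11338) = 2.605  (HOXA5)
log2(640.1/1767) = -1.465  (BCL1)
MAPK10 is most strongly downregulated.

-3.214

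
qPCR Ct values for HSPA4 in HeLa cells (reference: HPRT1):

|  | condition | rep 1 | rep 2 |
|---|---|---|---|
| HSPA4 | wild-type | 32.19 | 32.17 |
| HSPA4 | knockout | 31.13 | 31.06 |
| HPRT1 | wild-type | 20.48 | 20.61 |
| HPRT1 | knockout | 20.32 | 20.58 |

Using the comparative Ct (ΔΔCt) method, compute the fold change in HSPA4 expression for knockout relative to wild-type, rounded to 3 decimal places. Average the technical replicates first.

1.986

Mean Ct: HSPA4 wild-type 32.180; HSPA4 knockout 31.095; HPRT1 wild-type 20.545; HPRT1 knockout 20.450
ΔCt(wild-type) = 32.180 − 20.545 = 11.635
ΔCt(knockout) = 31.095 − 20.450 = 10.645
ΔΔCt = 10.645 − 11.635 = -0.990
Fold change = 2^(−(-0.990)) = 2^0.990 = 1.9862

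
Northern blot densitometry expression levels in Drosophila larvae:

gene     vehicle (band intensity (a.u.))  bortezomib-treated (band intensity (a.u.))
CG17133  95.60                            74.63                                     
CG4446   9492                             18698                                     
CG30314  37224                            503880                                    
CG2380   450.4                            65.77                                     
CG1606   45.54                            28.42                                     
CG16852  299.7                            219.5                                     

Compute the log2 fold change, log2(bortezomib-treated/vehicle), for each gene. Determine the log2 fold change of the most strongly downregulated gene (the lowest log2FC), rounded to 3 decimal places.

-2.776

log2(74.63/95.60) = -0.357  (CG17133)
log2(18698/9492) = 0.978  (CG4446)
log2(503880/37224) = 3.759  (CG30314)
log2(65.77/450.4) = -2.776  (CG2380)
log2(28.42/45.54) = -0.680  (CG1606)
log2(219.5/299.7) = -0.449  (CG16852)
CG2380 is most strongly downregulated.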